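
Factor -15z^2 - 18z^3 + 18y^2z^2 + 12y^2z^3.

-15z^2 - 18z^3 + 18y^2z^2 + 12y^2z^3
= 3(-5z^2 - 6z^3 + 6y^2z^2 + 4y^2z^3)    [factor out 3]
= 3z^2(-5 - 6z + 6y^2 + 4y^2z)    [factor out z^2]

3z^2(-5 - 6z + 6y^2 + 4y^2z)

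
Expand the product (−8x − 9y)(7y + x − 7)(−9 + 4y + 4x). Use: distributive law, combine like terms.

1061xy − 512xy^2 − 292x^2y + 296x^2 − 32x^3 − 504x + 819y^2 − 252y^3 − 567y

(−8x − 9y)(7y + x − 7)(−9 + 4y + 4x)
= (−56xy − 8x^2 + 56x − 63y^2 − 9xy + 63y)(−9 + 4y + 4x)    [distributive law]
= (−65xy − 8x^2 + 56x − 63y^2 + 63y)(−9 + 4y + 4x)    [combine like terms]
= 585xy − 260xy^2 − 260x^2y + 72x^2 − 32x^2y − 32x^3 − 504x + 224xy + 224x^2 + 567y^2 − 252y^3 − 252xy^2 − 567y + 252y^2 + 252xy    [distributive law]
= 1061xy − 512xy^2 − 292x^2y + 296x^2 − 32x^3 − 504x + 819y^2 − 252y^3 − 567y    [combine like terms]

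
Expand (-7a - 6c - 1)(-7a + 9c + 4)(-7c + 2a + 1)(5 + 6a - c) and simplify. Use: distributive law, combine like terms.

(-7a - 6c - 1)(-7a + 9c + 4)(-7c + 2a + 1)(5 + 6a - c)
= (49a² - 63ac - 28a + 42ac - 54c² - 24c + 7a - 9c - 4)(-7c + 2a + 1)(5 + 6a - c)    [distributive law]
= (49a² - 21ac - 21a - 54c² - 33c - 4)(-7c + 2a + 1)(5 + 6a - c)    [combine like terms]
= (-343a²c + 98a³ + 49a² + 147ac² - 42a²c - 21ac + 147ac - 42a² - 21a + 378c³ - 108ac² - 54c² + 231c² - 66ac - 33c + 28c - 8a - 4)(5 + 6a - c)    [distributive law]
= (-385a²c + 98a³ + 7a² + 39ac² + 60ac - 29a + 378c³ + 177c² - 5c - 4)(5 + 6a - c)    [combine like terms]
= -1925a²c - 2310a³c + 385a²c² + 490a³ + 588a⁴ - 98a³c + 35a² + 42a³ - 7a²c + 195ac² + 234a²c² - 39ac³ + 300ac + 360a²c - 60ac² - 145a - 174a² + 29ac + 1890c³ + 2268ac³ - 378c⁴ + 885c² + 1062ac² - 177c³ - 25c - 30ac + 5c² - 20 - 24a + 4c    [distributive law]
= -1572a²c - 2408a³c + 619a²c² + 532a³ + 588a⁴ - 139a² + 1197ac² + 2229ac³ + 299ac - 169a + 1713c³ - 378c⁴ + 890c² - 21c - 20    [combine like terms]

-1572a²c - 2408a³c + 619a²c² + 532a³ + 588a⁴ - 139a² + 1197ac² + 2229ac³ + 299ac - 169a + 1713c³ - 378c⁴ + 890c² - 21c - 20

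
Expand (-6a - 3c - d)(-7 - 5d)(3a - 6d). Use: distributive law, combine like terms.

(-6a - 3c - d)(-7 - 5d)(3a - 6d)
= (42a + 30ad + 21c + 15cd + 7d + 5d^2)(3a - 6d)    [distributive law]
= 126a^2 - 252ad + 90a^2d - 180ad^2 + 63ac - 126cd + 45acd - 90cd^2 + 21ad - 42d^2 + 15ad^2 - 30d^3    [distributive law]
= 126a^2 - 231ad + 90a^2d - 165ad^2 + 63ac - 126cd + 45acd - 90cd^2 - 42d^2 - 30d^3    [combine like terms]

126a^2 - 231ad + 90a^2d - 165ad^2 + 63ac - 126cd + 45acd - 90cd^2 - 42d^2 - 30d^3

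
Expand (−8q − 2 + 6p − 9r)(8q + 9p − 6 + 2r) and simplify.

−64q² − 24pq + 32q − 88qr − 54p + 12 + 50r + 54p² − 69pr − 18r²

(−8q − 2 + 6p − 9r)(8q + 9p − 6 + 2r)
= −64q² − 72pq + 48q − 16qr − 16q − 18p + 12 − 4r + 48pq + 54p² − 36p + 12pr − 72qr − 81pr + 54r − 18r²    [distributive law]
= −64q² − 24pq + 32q − 88qr − 54p + 12 + 50r + 54p² − 69pr − 18r²    [combine like terms]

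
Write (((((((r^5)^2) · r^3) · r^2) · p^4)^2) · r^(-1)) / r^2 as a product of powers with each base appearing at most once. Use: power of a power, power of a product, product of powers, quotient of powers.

p^8·r^27

(((((((r^5)^2) · r^3) · r^2) · p^4)^2) · r^(-1)) / r^2
= (((((((r^5)^2) · r^3) · r^2)^2) · ((p^4)^2)) · r^(-1)) / r^2    [power of a product]
= (((((((r^5)^2) · r^3)^2) · ((r^2)^2)) · ((p^4)^2)) · r^(-1)) / r^2    [power of a product]
= (((((((r^5)^2)^2) · ((r^3)^2)) · ((r^2)^2)) · ((p^4)^2)) · r^(-1)) / r^2    [power of a product]
= ((((((r^5)^4) · ((r^3)^2)) · ((r^2)^2)) · ((p^4)^2)) · r^(-1)) / r^2    [power of a power]
= ((((r^20 · ((r^3)^2)) · ((r^2)^2)) · ((p^4)^2)) · r^(-1)) / r^2    [power of a power]
= ((((r^20 · r^6) · ((r^2)^2)) · ((p^4)^2)) · r^(-1)) / r^2    [power of a power]
= (((r^26 · ((r^2)^2)) · ((p^4)^2)) · r^(-1)) / r^2    [product of powers]
= (((r^26 · r^4) · ((p^4)^2)) · r^(-1)) / r^2    [power of a power]
= ((r^30 · ((p^4)^2)) · r^(-1)) / r^2    [product of powers]
= ((r^30 · p^8) · r^(-1)) / r^2    [power of a power]
= p^8·r^27    [quotient of powers; product of powers]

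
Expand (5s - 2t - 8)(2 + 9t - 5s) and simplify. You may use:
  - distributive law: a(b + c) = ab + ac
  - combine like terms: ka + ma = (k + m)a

(5s - 2t - 8)(2 + 9t - 5s)
= 10s + 45st - 25s^2 - 4t - 18t^2 + 10st - 16 - 72t + 40s    [distributive law]
= 50s + 55st - 25s^2 - 76t - 18t^2 - 16    [combine like terms]

50s + 55st - 25s^2 - 76t - 18t^2 - 16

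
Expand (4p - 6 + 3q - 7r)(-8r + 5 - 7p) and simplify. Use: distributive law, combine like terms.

(4p - 6 + 3q - 7r)(-8r + 5 - 7p)
= -32pr + 20p - 28p^2 + 48r - 30 + 42p - 24qr + 15q - 21pq + 56r^2 - 35r + 49pr    [distributive law]
= 17pr + 62p - 28p^2 + 13r - 30 - 24qr + 15q - 21pq + 56r^2    [combine like terms]

17pr + 62p - 28p^2 + 13r - 30 - 24qr + 15q - 21pq + 56r^2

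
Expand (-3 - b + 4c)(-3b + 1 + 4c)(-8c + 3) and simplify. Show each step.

-112bc + 24b - 9 + 112c^2 - 24b^2c + 9b^2 + 128bc^2 - 128c^3

(-3 - b + 4c)(-3b + 1 + 4c)(-8c + 3)
= (9b - 3 - 12c + 3b^2 - b - 4bc - 12bc + 4c + 16c^2)(-8c + 3)    [distributive law]
= (8b - 3 - 8c + 3b^2 - 16bc + 16c^2)(-8c + 3)    [combine like terms]
= -64bc + 24b + 24c - 9 + 64c^2 - 24c - 24b^2c + 9b^2 + 128bc^2 - 48bc - 128c^3 + 48c^2    [distributive law]
= -112bc + 24b - 9 + 112c^2 - 24b^2c + 9b^2 + 128bc^2 - 128c^3    [combine like terms]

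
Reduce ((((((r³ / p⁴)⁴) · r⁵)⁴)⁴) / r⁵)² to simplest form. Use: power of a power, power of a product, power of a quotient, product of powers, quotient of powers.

((((((r³ / p⁴)⁴) · r⁵)⁴)⁴) / r⁵)²
= ((((((r³ / p⁴)⁴) · r⁵)⁴)⁴)²) / ((r⁵)²)    [power of a quotient]
= (((((r³ / p⁴)⁴) · r⁵)⁴)⁸) / ((r⁵)²)    [power of a power]
= ((((r³ / p⁴)⁴) · r⁵)³²) / ((r⁵)²)    [power of a power]
= ((((r³ / p⁴)⁴)³²) · ((r⁵)³²)) / ((r⁵)²)    [power of a product]
= (((r³ / p⁴)¹²⁸) · ((r⁵)³²)) / ((r⁵)²)    [power of a power]
= ((((r³)¹²⁸) / ((p⁴)¹²⁸)) · ((r⁵)³²)) / ((r⁵)²)    [power of a quotient]
= ((r³⁸⁴ / ((p⁴)¹²⁸)) · ((r⁵)³²)) / ((r⁵)²)    [power of a power]
= ((r³⁸⁴ / p⁵¹²) · ((r⁵)³²)) / ((r⁵)²)    [power of a power]
= ((r³⁸⁴ / p⁵¹²) · r¹⁶⁰) / ((r⁵)²)    [power of a power]
= ((r³⁸⁴ / p⁵¹²) · r¹⁶⁰) / r¹⁰    [power of a power]
= p⁻⁵¹²·r⁵³⁴    [quotient of powers; product of powers]

p⁻⁵¹²·r⁵³⁴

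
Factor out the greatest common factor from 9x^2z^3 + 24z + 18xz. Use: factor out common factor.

9x^2z^3 + 24z + 18xz
= 3(3x^2z^3 + 8z + 6xz)    [factor out 3]
= 3z(3x^2z^2 + 8 + 6x)    [factor out z]

3z(3x^2z^2 + 8 + 6x)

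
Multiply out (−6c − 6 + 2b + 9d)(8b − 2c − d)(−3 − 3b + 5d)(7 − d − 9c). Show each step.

(−6c − 6 + 2b + 9d)(8b − 2c − d)(−3 − 3b + 5d)(7 − d − 9c)
= (−48bc + 12c^2 + 6cd − 48b + 12c + 6d + 16b^2 − 4bc − 2bd + 72bd − 18cd − 9d^2)(−3 − 3b + 5d)(7 − d − 9c)    [distributive law]
= (−52bc + 12c^2 − 12cd − 48b + 12c + 6d + 16b^2 + 70bd − 9d^2)(−3 − 3b + 5d)(7 − d − 9c)    [combine like terms]
= (156bc + 156b^2c − 260bcd − 36c^2 − 36bc^2 + 60c^2d + 36cd + 36bcd − 60cd^2 + 144b + 144b^2 − 240bd − 36c − 36bc + 60cd − 18d − 18bd + 30d^2 − 48b^2 − 48b^3 + 80b^2d − 210bd − 210b^2d + 350bd^2 + 27d^2 + 27bd^2 − 45d^3)(7 − d − 9c)    [distributive law]
= (120bc + 156b^2c − 224bcd − 36c^2 − 36bc^2 + 60c^2d + 96cd − 60cd^2 + 144b + 96b^2 − 468bd − 36c − 18d + 57d^2 − 48b^3 − 130b^2d + 377bd^2 − 45d^3)(7 − d − 9c)    [combine like terms]
= 840bc − 120bcd − 1080bc^2 + 1092b^2c − 156b^2cd − 1404b^2c^2 − 1568bcd + 224bcd^2 + 2016bc^2d − 252c^2 + 36c^2d + 324c^3 − 252bc^2 + 36bc^2d + 324bc^3 + 420c^2d − 60c^2d^2 − 540c^3d + 672cd − 96cd^2 − 864c^2d − 420cd^2 + 60cd^3 + 540c^2d^2 + 1008b − 144bd − 1296bc + 672b^2 − 96b^2d − 864b^2c − 3276bd + 468bd^2 + 4212bcd − 252c + 36cd + 324c^2 − 126d + 18d^2 + 162cd + 399d^2 − 57d^3 − 513cd^2 − 336b^3 + 48b^3d + 432b^3c − 910b^2d + 130b^2d^2 + 1170b^2cd + 2639bd^2 − 377bd^3 − 3393bcd^2 − 315d^3 + 45d^4 + 405cd^3    [distributive law]
= −456bc + 2524bcd − 1332bc^2 + 228b^2c + 1014b^2cd − 1404b^2c^2 − 3169bcd^2 + 2052bc^2d + 72c^2 − 408c^2d + 324c^3 + 324bc^3 + 480c^2d^2 − 540c^3d + 870cd − 1029cd^2 + 465cd^3 + 1008b − 3420bd + 672b^2 − 1006b^2d + 3107bd^2 − 252c − 126d + 417d^2 − 372d^3 − 336b^3 + 48b^3d + 432b^3c + 130b^2d^2 − 377bd^3 + 45d^4    [combine like terms]

−456bc + 2524bcd − 1332bc^2 + 228b^2c + 1014b^2cd − 1404b^2c^2 − 3169bcd^2 + 2052bc^2d + 72c^2 − 408c^2d + 324c^3 + 324bc^3 + 480c^2d^2 − 540c^3d + 870cd − 1029cd^2 + 465cd^3 + 1008b − 3420bd + 672b^2 − 1006b^2d + 3107bd^2 − 252c − 126d + 417d^2 − 372d^3 − 336b^3 + 48b^3d + 432b^3c + 130b^2d^2 − 377bd^3 + 45d^4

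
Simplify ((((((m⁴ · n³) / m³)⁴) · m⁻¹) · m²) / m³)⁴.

((((((m⁴ · n³) / m³)⁴) · m⁻¹) · m²) / m³)⁴
= ((((((m⁴ · n³) / m³)⁴) · m⁻¹) · m²)⁴) / ((m³)⁴)    [power of a quotient]
= ((((((m⁴ · n³) / m³)⁴) · m⁻¹)⁴) · ((m²)⁴)) / ((m³)⁴)    [power of a product]
= ((((((m⁴ · n³) / m³)⁴)⁴) · ((m⁻¹)⁴)) · ((m²)⁴)) / ((m³)⁴)    [power of a product]
= (((((m⁴ · n³) / m³)¹⁶) · ((m⁻¹)⁴)) · ((m²)⁴)) / ((m³)⁴)    [power of a power]
= (((((m⁴ · n³)¹⁶) / ((m³)¹⁶)) · ((m⁻¹)⁴)) · ((m²)⁴)) / ((m³)⁴)    [power of a quotient]
= ((((((m⁴)¹⁶) · ((n³)¹⁶)) / ((m³)¹⁶)) · ((m⁻¹)⁴)) · ((m²)⁴)) / ((m³)⁴)    [power of a product]
= ((((m⁶⁴ · ((n³)¹⁶)) / ((m³)¹⁶)) · ((m⁻¹)⁴)) · ((m²)⁴)) / ((m³)⁴)    [power of a power]
= ((((m⁶⁴ · n⁴⁸) / ((m³)¹⁶)) · ((m⁻¹)⁴)) · ((m²)⁴)) / ((m³)⁴)    [power of a power]
= ((((m⁶⁴ · n⁴⁸) / m⁴⁸) · ((m⁻¹)⁴)) · ((m²)⁴)) / ((m³)⁴)    [power of a power]
= ((((m⁶⁴ · n⁴⁸) / m⁴⁸) · m⁻⁴) · ((m²)⁴)) / ((m³)⁴)    [power of a power]
= ((((m⁶⁴ · n⁴⁸) / m⁴⁸) · m⁻⁴) · m⁸) / ((m³)⁴)    [power of a power]
= ((((m⁶⁴ · n⁴⁸) / m⁴⁸) · m⁻⁴) · m⁸) / m¹²    [power of a power]
= m⁸·n⁴⁸    [quotient of powers; product of powers]

m⁸·n⁴⁸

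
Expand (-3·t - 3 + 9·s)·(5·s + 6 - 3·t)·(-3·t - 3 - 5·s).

81·s·t² + 54·s·t + 75·s²·t + 81·t - 27·t³ - 27·s - 330·s² + 54 - 225·s³

(-3·t - 3 + 9·s)·(5·s + 6 - 3·t)·(-3·t - 3 - 5·s)
= (-15·s·t - 18·t + 9·t² - 15·s - 18 + 9·t + 45·s² + 54·s - 27·s·t)·(-3·t - 3 - 5·s)    [distributive law]
= (-42·s·t - 9·t + 9·t² + 39·s - 18 + 45·s²)·(-3·t - 3 - 5·s)    [combine like terms]
= 126·s·t² + 126·s·t + 210·s²·t + 27·t² + 27·t + 45·s·t - 27·t³ - 27·t² - 45·s·t² - 117·s·t - 117·s - 195·s² + 54·t + 54 + 90·s - 135·s²·t - 135·s² - 225·s³    [distributive law]
= 81·s·t² + 54·s·t + 75·s²·t + 81·t - 27·t³ - 27·s - 330·s² + 54 - 225·s³    [combine like terms]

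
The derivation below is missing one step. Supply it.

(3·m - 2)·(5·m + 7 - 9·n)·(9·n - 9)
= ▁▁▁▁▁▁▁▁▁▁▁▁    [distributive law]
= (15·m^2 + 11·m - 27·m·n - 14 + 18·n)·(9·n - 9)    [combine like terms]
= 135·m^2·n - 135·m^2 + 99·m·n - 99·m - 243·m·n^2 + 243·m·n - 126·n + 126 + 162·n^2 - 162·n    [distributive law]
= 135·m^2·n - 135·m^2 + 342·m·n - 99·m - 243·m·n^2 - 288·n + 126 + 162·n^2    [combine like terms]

Applying distributive law to the line above:

(15·m^2 + 21·m - 27·m·n - 10·m - 14 + 18·n)·(9·n - 9)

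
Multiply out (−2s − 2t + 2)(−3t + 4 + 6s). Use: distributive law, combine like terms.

(−2s − 2t + 2)(−3t + 4 + 6s)
= 6st − 8s − 12s^2 + 6t^2 − 8t − 12st − 6t + 8 + 12s    [distributive law]
= −6st + 4s − 12s^2 + 6t^2 − 14t + 8    [combine like terms]

−6st + 4s − 12s^2 + 6t^2 − 14t + 8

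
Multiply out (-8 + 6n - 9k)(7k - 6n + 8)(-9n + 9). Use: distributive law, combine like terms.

(-8 + 6n - 9k)(7k - 6n + 8)(-9n + 9)
= (-56k + 48n - 64 + 42kn - 36n^2 + 48n - 63k^2 + 54kn - 72k)(-9n + 9)    [distributive law]
= (-128k + 96n - 64 + 96kn - 36n^2 - 63k^2)(-9n + 9)    [combine like terms]
= 1152kn - 1152k - 864n^2 + 864n + 576n - 576 - 864kn^2 + 864kn + 324n^3 - 324n^2 + 567k^2n - 567k^2    [distributive law]
= 2016kn - 1152k - 1188n^2 + 1440n - 576 - 864kn^2 + 324n^3 + 567k^2n - 567k^2    [combine like terms]

2016kn - 1152k - 1188n^2 + 1440n - 576 - 864kn^2 + 324n^3 + 567k^2n - 567k^2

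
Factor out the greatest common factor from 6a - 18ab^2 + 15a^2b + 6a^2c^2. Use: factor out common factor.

3a(2 - 6b^2 + 5ab + 2ac^2)

6a - 18ab^2 + 15a^2b + 6a^2c^2
= 3(2a - 6ab^2 + 5a^2b + 2a^2c^2)    [factor out 3]
= 3a(2 - 6b^2 + 5ab + 2ac^2)    [factor out a]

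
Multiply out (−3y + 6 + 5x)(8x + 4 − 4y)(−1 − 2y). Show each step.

−92xy + 88xy^2 − 12y + 60y^2 − 24y^3 − 68x − 24 − 40x^2 − 80x^2y

(−3y + 6 + 5x)(8x + 4 − 4y)(−1 − 2y)
= (−24xy − 12y + 12y^2 + 48x + 24 − 24y + 40x^2 + 20x − 20xy)(−1 − 2y)    [distributive law]
= (−44xy − 36y + 12y^2 + 68x + 24 + 40x^2)(−1 − 2y)    [combine like terms]
= 44xy + 88xy^2 + 36y + 72y^2 − 12y^2 − 24y^3 − 68x − 136xy − 24 − 48y − 40x^2 − 80x^2y    [distributive law]
= −92xy + 88xy^2 − 12y + 60y^2 − 24y^3 − 68x − 24 − 40x^2 − 80x^2y    [combine like terms]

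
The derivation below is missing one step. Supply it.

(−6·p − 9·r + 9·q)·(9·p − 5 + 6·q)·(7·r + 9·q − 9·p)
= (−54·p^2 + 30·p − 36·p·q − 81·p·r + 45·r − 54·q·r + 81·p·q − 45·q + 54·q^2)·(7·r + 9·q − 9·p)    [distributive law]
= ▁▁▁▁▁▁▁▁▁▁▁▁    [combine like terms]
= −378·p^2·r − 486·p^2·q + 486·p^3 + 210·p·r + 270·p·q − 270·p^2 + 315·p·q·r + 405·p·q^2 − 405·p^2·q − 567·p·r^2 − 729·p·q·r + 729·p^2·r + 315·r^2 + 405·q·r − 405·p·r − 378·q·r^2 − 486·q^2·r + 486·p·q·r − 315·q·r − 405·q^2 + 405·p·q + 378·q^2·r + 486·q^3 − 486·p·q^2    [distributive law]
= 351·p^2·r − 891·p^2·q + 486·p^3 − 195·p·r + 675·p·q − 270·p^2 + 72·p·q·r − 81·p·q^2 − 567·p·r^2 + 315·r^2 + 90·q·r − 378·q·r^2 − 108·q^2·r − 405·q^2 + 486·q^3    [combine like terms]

After combine like terms, the bracketed line is:

(−54·p^2 + 30·p + 45·p·q − 81·p·r + 45·r − 54·q·r − 45·q + 54·q^2)·(7·r + 9·q − 9·p)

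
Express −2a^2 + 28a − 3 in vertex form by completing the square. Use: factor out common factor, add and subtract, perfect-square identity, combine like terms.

−2(a − 7)^2 + 95

−2a^2 + 28a − 3
= −2(a^2 − 14a) − 3    [factor out -2 from the a-terms]
= −2(a^2 − 14a + 49 − 49) − 3    [add and subtract 49 inside the bracket]
= −2(a − 7)^2 + 98 − 3    [perfect-square identity]
= −2(a − 7)^2 + 95    [combine constants]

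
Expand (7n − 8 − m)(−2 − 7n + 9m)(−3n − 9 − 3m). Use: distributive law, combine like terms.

315n^2 − 426n − 546mn + 147n^3 − 63mn^2 − 183m^2n − 144 + 582m + 291m^2 + 27m^3

(7n − 8 − m)(−2 − 7n + 9m)(−3n − 9 − 3m)
= (−14n − 49n^2 + 63mn + 16 + 56n − 72m + 2m + 7mn − 9m^2)(−3n − 9 − 3m)    [distributive law]
= (42n − 49n^2 + 70mn + 16 − 70m − 9m^2)(−3n − 9 − 3m)    [combine like terms]
= −126n^2 − 378n − 126mn + 147n^3 + 441n^2 + 147mn^2 − 210mn^2 − 630mn − 210m^2n − 48n − 144 − 48m + 210mn + 630m + 210m^2 + 27m^2n + 81m^2 + 27m^3    [distributive law]
= 315n^2 − 426n − 546mn + 147n^3 − 63mn^2 − 183m^2n − 144 + 582m + 291m^2 + 27m^3    [combine like terms]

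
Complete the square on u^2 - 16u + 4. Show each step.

(u - 8)^2 - 60

u^2 - 16u + 4
= u^2 - 16u + 64 - 64 + 4    [add and subtract 64]
= (u - 8)^2 - 64 + 4    [perfect-square identity]
= (u - 8)^2 - 60    [combine constants]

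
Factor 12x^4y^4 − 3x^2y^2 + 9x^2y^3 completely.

3x^2y^2(4x^2y^2 − 1 + 3y)

12x^4y^4 − 3x^2y^2 + 9x^2y^3
= 3(4x^4y^4 − x^2y^2 + 3x^2y^3)    [factor out 3]
= 3x^2y^2(4x^2y^2 − 1 + 3y)    [factor out x^2y^2]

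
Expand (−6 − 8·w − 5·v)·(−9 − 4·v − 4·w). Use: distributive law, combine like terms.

(−6 − 8·w − 5·v)·(−9 − 4·v − 4·w)
= 54 + 24·v + 24·w + 72·w + 32·v·w + 32·w^2 + 45·v + 20·v^2 + 20·v·w    [distributive law]
= 54 + 69·v + 96·w + 52·v·w + 32·w^2 + 20·v^2    [combine like terms]

54 + 69·v + 96·w + 52·v·w + 32·w^2 + 20·v^2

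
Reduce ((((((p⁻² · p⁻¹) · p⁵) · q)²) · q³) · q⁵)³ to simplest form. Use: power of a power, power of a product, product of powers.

((((((p⁻² · p⁻¹) · p⁵) · q)²) · q³) · q⁵)³
= ((((((p⁻² · p⁻¹) · p⁵) · q)²) · q³)³) · ((q⁵)³)    [power of a product]
= ((((((p⁻² · p⁻¹) · p⁵) · q)²)³) · ((q³)³)) · ((q⁵)³)    [power of a product]
= (((((p⁻² · p⁻¹) · p⁵) · q)⁶) · ((q³)³)) · ((q⁵)³)    [power of a power]
= (((((p⁻² · p⁻¹) · p⁵)⁶) · (q⁶)) · ((q³)³)) · ((q⁵)³)    [power of a product]
= (((((p⁻² · p⁻¹)⁶) · ((p⁵)⁶)) · (q⁶)) · ((q³)³)) · ((q⁵)³)    [power of a product]
= ((((((p⁻²)⁶) · ((p⁻¹)⁶)) · ((p⁵)⁶)) · (q⁶)) · ((q³)³)) · ((q⁵)³)    [power of a product]
= ((((p⁻¹² · ((p⁻¹)⁶)) · ((p⁵)⁶)) · (q⁶)) · ((q³)³)) · ((q⁵)³)    [power of a power]
= ((((p⁻¹² · p⁻⁶) · ((p⁵)⁶)) · (q⁶)) · ((q³)³)) · ((q⁵)³)    [power of a power]
= (((p⁻¹⁸ · ((p⁵)⁶)) · (q⁶)) · ((q³)³)) · ((q⁵)³)    [product of powers]
= (((p⁻¹⁸ · p³⁰) · (q⁶)) · ((q³)³)) · ((q⁵)³)    [power of a power]
= ((p¹² · (q⁶)) · ((q³)³)) · ((q⁵)³)    [product of powers]
= ((p¹² · q⁶) · q⁹) · ((q⁵)³)    [power of a power]
= ((p¹² · q⁶) · q⁹) · q¹⁵    [power of a power]
= p¹²q³⁰    [product of powers]

p¹²q³⁰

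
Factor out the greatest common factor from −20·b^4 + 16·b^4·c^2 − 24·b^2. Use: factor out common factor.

4·b^2(−5·b^2 + 4·b^2·c^2 − 6)

−20·b^4 + 16·b^4·c^2 − 24·b^2
= 4(−5·b^4 + 4·b^4·c^2 − 6·b^2)    [factor out 4]
= 4·b^2(−5·b^2 + 4·b^2·c^2 − 6)    [factor out b^2]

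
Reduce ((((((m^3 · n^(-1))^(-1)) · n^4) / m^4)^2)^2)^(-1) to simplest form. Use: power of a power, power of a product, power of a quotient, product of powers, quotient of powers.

((((((m^3 · n^(-1))^(-1)) · n^4) / m^4)^2)^2)^(-1)
= (((((m^3 · n^(-1))^(-1)) · n^4) / m^4)^2)^(-2)    [power of a power]
= ((((m^3 · n^(-1))^(-1)) · n^4) / m^4)^(-4)    [power of a power]
= ((((m^3 · n^(-1))^(-1)) · n^4)^(-4)) / ((m^4)^(-4))    [power of a quotient]
= ((((m^3 · n^(-1))^(-1))^(-4)) · ((n^4)^(-4))) / ((m^4)^(-4))    [power of a product]
= (((m^3 · n^(-1))^4) · ((n^4)^(-4))) / ((m^4)^(-4))    [power of a power]
= ((((m^3)^4) · ((n^(-1))^4)) · ((n^4)^(-4))) / ((m^4)^(-4))    [power of a product]
= ((m^12 · ((n^(-1))^4)) · ((n^4)^(-4))) / ((m^4)^(-4))    [power of a power]
= ((m^12 · n^(-4)) · ((n^4)^(-4))) / ((m^4)^(-4))    [power of a power]
= ((m^12 · n^(-4)) · n^(-16)) / ((m^4)^(-4))    [power of a power]
= ((m^12 · n^(-4)) · n^(-16)) / m^(-16)    [power of a power]
= m^28n^(-20)    [quotient of powers; product of powers]

m^28n^(-20)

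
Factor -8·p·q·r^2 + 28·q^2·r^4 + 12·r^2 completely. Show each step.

-8·p·q·r^2 + 28·q^2·r^4 + 12·r^2
= 4(-2·p·q·r^2 + 7·q^2·r^4 + 3·r^2)    [factor out 4]
= 4·r^2(-2·p·q + 7·q^2·r^2 + 3)    [factor out r^2]

4·r^2(-2·p·q + 7·q^2·r^2 + 3)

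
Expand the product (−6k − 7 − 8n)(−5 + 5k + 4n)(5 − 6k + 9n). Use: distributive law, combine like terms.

(−6k − 7 − 8n)(−5 + 5k + 4n)(5 − 6k + 9n)
= (30k − 30k^2 − 24kn + 35 − 35k − 28n + 40n − 40kn − 32n^2)(5 − 6k + 9n)    [distributive law]
= (−5k − 30k^2 − 64kn + 35 + 12n − 32n^2)(5 − 6k + 9n)    [combine like terms]
= −25k + 30k^2 − 45kn − 150k^2 + 180k^3 − 270k^2n − 320kn + 384k^2n − 576kn^2 + 175 − 210k + 315n + 60n − 72kn + 108n^2 − 160n^2 + 192kn^2 − 288n^3    [distributive law]
= −235k − 120k^2 − 437kn + 180k^3 + 114k^2n − 384kn^2 + 175 + 375n − 52n^2 − 288n^3    [combine like terms]

−235k − 120k^2 − 437kn + 180k^3 + 114k^2n − 384kn^2 + 175 + 375n − 52n^2 − 288n^3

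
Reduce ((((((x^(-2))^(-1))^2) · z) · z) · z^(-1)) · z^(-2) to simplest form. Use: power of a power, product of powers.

((((((x^(-2))^(-1))^2) · z) · z) · z^(-1)) · z^(-2)
= (((((x^(-2))^(-2)) · z) · z) · z^(-1)) · z^(-2)    [power of a power]
= (((x^4 · z) · z) · z^(-1)) · z^(-2)    [power of a power]
= x^4z^(-1)    [product of powers]

x^4z^(-1)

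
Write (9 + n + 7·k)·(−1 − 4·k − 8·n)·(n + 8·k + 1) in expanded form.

−82·n − 115·k − 9 − 687·k·n − 372·k^2 − 81·n^2 − 124·k·n^2 − 508·k^2·n − 8·n^3 − 224·k^3

(9 + n + 7·k)·(−1 − 4·k − 8·n)·(n + 8·k + 1)
= (−9 − 36·k − 72·n − n − 4·k·n − 8·n^2 − 7·k − 28·k^2 − 56·k·n)·(n + 8·k + 1)    [distributive law]
= (−9 − 43·k − 73·n − 60·k·n − 8·n^2 − 28·k^2)·(n + 8·k + 1)    [combine like terms]
= −9·n − 72·k − 9 − 43·k·n − 344·k^2 − 43·k − 73·n^2 − 584·k·n − 73·n − 60·k·n^2 − 480·k^2·n − 60·k·n − 8·n^3 − 64·k·n^2 − 8·n^2 − 28·k^2·n − 224·k^3 − 28·k^2    [distributive law]
= −82·n − 115·k − 9 − 687·k·n − 372·k^2 − 81·n^2 − 124·k·n^2 − 508·k^2·n − 8·n^3 − 224·k^3    [combine like terms]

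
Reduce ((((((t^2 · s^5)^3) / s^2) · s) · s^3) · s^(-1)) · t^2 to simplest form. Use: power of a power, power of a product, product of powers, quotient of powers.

((((((t^2 · s^5)^3) / s^2) · s) · s^3) · s^(-1)) · t^2
= (((((((t^2)^3) · ((s^5)^3)) / s^2) · s) · s^3) · s^(-1)) · t^2    [power of a product]
= (((((t^6 · ((s^5)^3)) / s^2) · s) · s^3) · s^(-1)) · t^2    [power of a power]
= (((((t^6 · s^15) / s^2) · s) · s^3) · s^(-1)) · t^2    [power of a power]
= s^16·t^8    [quotient of powers; product of powers]

s^16·t^8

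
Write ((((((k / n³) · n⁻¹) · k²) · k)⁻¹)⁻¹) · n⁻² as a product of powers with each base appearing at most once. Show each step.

k⁴n⁻⁶

((((((k / n³) · n⁻¹) · k²) · k)⁻¹)⁻¹) · n⁻²
= (((((k / n³) · n⁻¹) · k²) · k)¹) · n⁻²    [power of a power]
= (((((k / n³) · n⁻¹) · k²)¹) · (k¹)) · n⁻²    [power of a product]
= (((((k / n³) · n⁻¹)¹) · ((k²)¹)) · (k¹)) · n⁻²    [power of a product]
= (((((k / n³)¹) · ((n⁻¹)¹)) · ((k²)¹)) · (k¹)) · n⁻²    [power of a product]
= (((((k¹) / ((n³)¹)) · ((n⁻¹)¹)) · ((k²)¹)) · (k¹)) · n⁻²    [power of a quotient]
= ((((k / ((n³)¹)) · ((n⁻¹)¹)) · ((k²)¹)) · (k¹)) · n⁻²    [power of a power]
= ((((k / n³) · ((n⁻¹)¹)) · ((k²)¹)) · (k¹)) · n⁻²    [power of a power]
= ((((k / n³) · n⁻¹) · ((k²)¹)) · (k¹)) · n⁻²    [power of a power]
= ((((k / n³) · n⁻¹) · k²) · (k¹)) · n⁻²    [power of a power]
= ((((k / n³) · n⁻¹) · k²) · k) · n⁻²    [power of a power]
= k⁴n⁻⁶    [quotient of powers; product of powers]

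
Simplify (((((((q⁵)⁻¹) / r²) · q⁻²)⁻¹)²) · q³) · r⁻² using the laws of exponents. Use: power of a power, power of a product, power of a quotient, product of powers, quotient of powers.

(((((((q⁵)⁻¹) / r²) · q⁻²)⁻¹)²) · q³) · r⁻²
= ((((((q⁵)⁻¹) / r²) · q⁻²)⁻²) · q³) · r⁻²    [power of a power]
= ((((((q⁵)⁻¹) / r²)⁻²) · ((q⁻²)⁻²)) · q³) · r⁻²    [power of a product]
= ((((((q⁵)⁻¹)⁻²) / ((r²)⁻²)) · ((q⁻²)⁻²)) · q³) · r⁻²    [power of a quotient]
= (((((q⁵)²) / ((r²)⁻²)) · ((q⁻²)⁻²)) · q³) · r⁻²    [power of a power]
= (((q¹⁰ / ((r²)⁻²)) · ((q⁻²)⁻²)) · q³) · r⁻²    [power of a power]
= (((q¹⁰ / r⁻⁴) · ((q⁻²)⁻²)) · q³) · r⁻²    [power of a power]
= (((q¹⁰ / r⁻⁴) · q⁴) · q³) · r⁻²    [power of a power]
= q¹⁷·r²    [quotient of powers; product of powers]

q¹⁷·r²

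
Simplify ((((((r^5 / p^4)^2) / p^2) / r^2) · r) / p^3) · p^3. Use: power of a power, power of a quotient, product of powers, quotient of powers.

p^(-10)r^9

((((((r^5 / p^4)^2) / p^2) / r^2) · r) / p^3) · p^3
= (((((((r^5)^2) / ((p^4)^2)) / p^2) / r^2) · r) / p^3) · p^3    [power of a quotient]
= (((((r^10 / ((p^4)^2)) / p^2) / r^2) · r) / p^3) · p^3    [power of a power]
= (((((r^10 / p^8) / p^2) / r^2) · r) / p^3) · p^3    [power of a power]
= p^(-10)r^9    [quotient of powers; product of powers]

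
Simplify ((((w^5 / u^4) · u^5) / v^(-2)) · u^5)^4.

((((w^5 / u^4) · u^5) / v^(-2)) · u^5)^4
= ((((w^5 / u^4) · u^5) / v^(-2))^4) · ((u^5)^4)    [power of a product]
= ((((w^5 / u^4) · u^5)^4) / ((v^(-2))^4)) · ((u^5)^4)    [power of a quotient]
= ((((w^5 / u^4)^4) · ((u^5)^4)) / ((v^(-2))^4)) · ((u^5)^4)    [power of a product]
= (((((w^5)^4) / ((u^4)^4)) · ((u^5)^4)) / ((v^(-2))^4)) · ((u^5)^4)    [power of a quotient]
= (((w^20 / ((u^4)^4)) · ((u^5)^4)) / ((v^(-2))^4)) · ((u^5)^4)    [power of a power]
= (((w^20 / u^16) · ((u^5)^4)) / ((v^(-2))^4)) · ((u^5)^4)    [power of a power]
= (((w^20 / u^16) · u^20) / ((v^(-2))^4)) · ((u^5)^4)    [power of a power]
= (((w^20 / u^16) · u^20) / v^(-8)) · ((u^5)^4)    [power of a power]
= (((w^20 / u^16) · u^20) / v^(-8)) · u^20    [power of a power]
= u^24·v^8·w^20    [quotient of powers; product of powers]

u^24·v^8·w^20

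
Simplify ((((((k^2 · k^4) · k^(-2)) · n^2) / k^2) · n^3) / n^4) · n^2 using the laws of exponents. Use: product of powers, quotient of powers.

((((((k^2 · k^4) · k^(-2)) · n^2) / k^2) · n^3) / n^4) · n^2
= (((((k^6 · k^(-2)) · n^2) / k^2) · n^3) / n^4) · n^2    [product of powers]
= ((((k^4 · n^2) / k^2) · n^3) / n^4) · n^2    [product of powers]
= k^2n^3    [quotient of powers; product of powers]

k^2n^3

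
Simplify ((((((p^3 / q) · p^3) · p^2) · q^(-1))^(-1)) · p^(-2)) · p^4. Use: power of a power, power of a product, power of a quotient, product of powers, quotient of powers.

((((((p^3 / q) · p^3) · p^2) · q^(-1))^(-1)) · p^(-2)) · p^4
= ((((((p^3 / q) · p^3) · p^2)^(-1)) · ((q^(-1))^(-1))) · p^(-2)) · p^4    [power of a product]
= ((((((p^3 / q) · p^3)^(-1)) · ((p^2)^(-1))) · ((q^(-1))^(-1))) · p^(-2)) · p^4    [power of a product]
= ((((((p^3 / q)^(-1)) · ((p^3)^(-1))) · ((p^2)^(-1))) · ((q^(-1))^(-1))) · p^(-2)) · p^4    [power of a product]
= (((((((p^3)^(-1)) / (q^(-1))) · ((p^3)^(-1))) · ((p^2)^(-1))) · ((q^(-1))^(-1))) · p^(-2)) · p^4    [power of a quotient]
= (((((p^(-3) / (q^(-1))) · ((p^3)^(-1))) · ((p^2)^(-1))) · ((q^(-1))^(-1))) · p^(-2)) · p^4    [power of a power]
= (((((p^(-3) / q^(-1)) · p^(-3)) · ((p^2)^(-1))) · ((q^(-1))^(-1))) · p^(-2)) · p^4    [power of a power]
= (((((p^(-3) / q^(-1)) · p^(-3)) · p^(-2)) · ((q^(-1))^(-1))) · p^(-2)) · p^4    [power of a power]
= (((((p^(-3) / q^(-1)) · p^(-3)) · p^(-2)) · q) · p^(-2)) · p^4    [power of a power]
= p^(-6)·q^2    [quotient of powers; product of powers]

p^(-6)·q^2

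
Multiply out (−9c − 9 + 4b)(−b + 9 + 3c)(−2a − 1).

(−9c − 9 + 4b)(−b + 9 + 3c)(−2a − 1)
= (9bc − 81c − 27c² + 9b − 81 − 27c − 4b² + 36b + 12bc)(−2a − 1)    [distributive law]
= (21bc − 108c − 27c² + 45b − 81 − 4b²)(−2a − 1)    [combine like terms]
= −42abc − 21bc + 216ac + 108c + 54ac² + 27c² − 90ab − 45b + 162a + 81 + 8ab² + 4b²    [distributive law]

−42abc − 21bc + 216ac + 108c + 54ac² + 27c² − 90ab − 45b + 162a + 81 + 8ab² + 4b²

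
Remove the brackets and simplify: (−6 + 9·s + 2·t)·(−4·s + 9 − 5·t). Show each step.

105·s − 54 + 48·t − 36·s^2 − 53·s·t − 10·t^2

(−6 + 9·s + 2·t)·(−4·s + 9 − 5·t)
= 24·s − 54 + 30·t − 36·s^2 + 81·s − 45·s·t − 8·s·t + 18·t − 10·t^2    [distributive law]
= 105·s − 54 + 48·t − 36·s^2 − 53·s·t − 10·t^2    [combine like terms]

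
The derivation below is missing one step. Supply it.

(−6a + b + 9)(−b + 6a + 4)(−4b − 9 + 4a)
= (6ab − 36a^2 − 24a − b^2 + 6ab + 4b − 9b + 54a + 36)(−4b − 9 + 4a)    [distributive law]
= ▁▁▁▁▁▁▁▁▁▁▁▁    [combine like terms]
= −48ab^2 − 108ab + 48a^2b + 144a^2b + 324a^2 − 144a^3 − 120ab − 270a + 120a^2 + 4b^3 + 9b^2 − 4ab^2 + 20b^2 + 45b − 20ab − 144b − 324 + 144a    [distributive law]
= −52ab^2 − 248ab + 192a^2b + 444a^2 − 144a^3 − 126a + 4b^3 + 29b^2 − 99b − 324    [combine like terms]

After combine like terms, the bracketed line is:

(12ab − 36a^2 + 30a − b^2 − 5b + 36)(−4b − 9 + 4a)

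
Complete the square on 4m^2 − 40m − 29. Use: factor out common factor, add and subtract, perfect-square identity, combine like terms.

4(m − 5)^2 − 129

4m^2 − 40m − 29
= 4(m^2 − 10m) − 29    [factor out 4 from the m-terms]
= 4(m^2 − 10m + 25 − 25) − 29    [add and subtract 25 inside the bracket]
= 4(m − 5)^2 − 100 − 29    [perfect-square identity]
= 4(m − 5)^2 − 129    [combine constants]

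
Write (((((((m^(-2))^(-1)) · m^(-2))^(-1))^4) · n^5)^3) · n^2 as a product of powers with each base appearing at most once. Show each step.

n^17

(((((((m^(-2))^(-1)) · m^(-2))^(-1))^4) · n^5)^3) · n^2
= (((((((m^(-2))^(-1)) · m^(-2))^(-1))^4)^3) · ((n^5)^3)) · n^2    [power of a product]
= ((((((m^(-2))^(-1)) · m^(-2))^(-1))^12) · ((n^5)^3)) · n^2    [power of a power]
= (((((m^(-2))^(-1)) · m^(-2))^(-12)) · ((n^5)^3)) · n^2    [power of a power]
= (((((m^(-2))^(-1))^(-12)) · ((m^(-2))^(-12))) · ((n^5)^3)) · n^2    [power of a product]
= ((((m^(-2))^12) · ((m^(-2))^(-12))) · ((n^5)^3)) · n^2    [power of a power]
= ((m^(-24) · ((m^(-2))^(-12))) · ((n^5)^3)) · n^2    [power of a power]
= ((m^(-24) · m^24) · ((n^5)^3)) · n^2    [power of a power]
= (m^0 · ((n^5)^3)) · n^2    [product of powers]
= (m^0 · n^15) · n^2    [power of a power]
= n^17    [product of powers]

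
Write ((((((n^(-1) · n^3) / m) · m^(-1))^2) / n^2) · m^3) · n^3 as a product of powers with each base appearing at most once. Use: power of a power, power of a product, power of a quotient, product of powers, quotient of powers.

m^(-1)·n^5

((((((n^(-1) · n^3) / m) · m^(-1))^2) / n^2) · m^3) · n^3
= ((((((n^(-1) · n^3) / m)^2) · ((m^(-1))^2)) / n^2) · m^3) · n^3    [power of a product]
= ((((((n^(-1) · n^3)^2) / (m^2)) · ((m^(-1))^2)) / n^2) · m^3) · n^3    [power of a quotient]
= (((((((n^(-1))^2) · ((n^3)^2)) / (m^2)) · ((m^(-1))^2)) / n^2) · m^3) · n^3    [power of a product]
= (((((n^(-2) · ((n^3)^2)) / (m^2)) · ((m^(-1))^2)) / n^2) · m^3) · n^3    [power of a power]
= (((((n^(-2) · n^6) / (m^2)) · ((m^(-1))^2)) / n^2) · m^3) · n^3    [power of a power]
= ((((n^4 / (m^2)) · ((m^(-1))^2)) / n^2) · m^3) · n^3    [product of powers]
= ((((n^4 / m^2) · m^(-2)) / n^2) · m^3) · n^3    [power of a power]
= m^(-1)·n^5    [quotient of powers; product of powers]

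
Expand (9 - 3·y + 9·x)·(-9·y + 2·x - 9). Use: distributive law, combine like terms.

-54·y - 63·x - 81 + 27·y² - 87·x·y + 18·x²

(9 - 3·y + 9·x)·(-9·y + 2·x - 9)
= -81·y + 18·x - 81 + 27·y² - 6·x·y + 27·y - 81·x·y + 18·x² - 81·x    [distributive law]
= -54·y - 63·x - 81 + 27·y² - 87·x·y + 18·x²    [combine like terms]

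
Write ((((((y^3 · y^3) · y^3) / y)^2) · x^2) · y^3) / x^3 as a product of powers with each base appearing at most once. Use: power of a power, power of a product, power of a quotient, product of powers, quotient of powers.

x^(-1)·y^19

((((((y^3 · y^3) · y^3) / y)^2) · x^2) · y^3) / x^3
= ((((((y^3 · y^3) · y^3)^2) / (y^2)) · x^2) · y^3) / x^3    [power of a quotient]
= ((((((y^3 · y^3)^2) · ((y^3)^2)) / (y^2)) · x^2) · y^3) / x^3    [power of a product]
= (((((((y^3)^2) · ((y^3)^2)) · ((y^3)^2)) / (y^2)) · x^2) · y^3) / x^3    [power of a product]
= (((((y^6 · ((y^3)^2)) · ((y^3)^2)) / (y^2)) · x^2) · y^3) / x^3    [power of a power]
= (((((y^6 · y^6) · ((y^3)^2)) / (y^2)) · x^2) · y^3) / x^3    [power of a power]
= ((((y^12 · ((y^3)^2)) / (y^2)) · x^2) · y^3) / x^3    [product of powers]
= ((((y^12 · y^6) / (y^2)) · x^2) · y^3) / x^3    [power of a power]
= (((y^18 / (y^2)) · x^2) · y^3) / x^3    [product of powers]
= ((y^16 · x^2) · y^3) / x^3    [quotient of powers]
= x^(-1)·y^19    [quotient of powers; product of powers]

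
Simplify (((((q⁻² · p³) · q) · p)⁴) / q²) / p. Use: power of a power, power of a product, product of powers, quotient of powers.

(((((q⁻² · p³) · q) · p)⁴) / q²) / p
= (((((q⁻² · p³) · q)⁴) · (p⁴)) / q²) / p    [power of a product]
= (((((q⁻² · p³)⁴) · (q⁴)) · (p⁴)) / q²) / p    [power of a product]
= ((((((q⁻²)⁴) · ((p³)⁴)) · (q⁴)) · (p⁴)) / q²) / p    [power of a product]
= ((((q⁻⁸ · ((p³)⁴)) · (q⁴)) · (p⁴)) / q²) / p    [power of a power]
= ((((q⁻⁸ · p¹²) · (q⁴)) · (p⁴)) / q²) / p    [power of a power]
= p¹⁵·q⁻⁶    [quotient of powers; product of powers]

p¹⁵·q⁻⁶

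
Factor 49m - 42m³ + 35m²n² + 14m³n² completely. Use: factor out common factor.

49m - 42m³ + 35m²n² + 14m³n²
= 7(7m - 6m³ + 5m²n² + 2m³n²)    [factor out 7]
= 7m(7 - 6m² + 5mn² + 2m²n²)    [factor out m]

7m(7 - 6m² + 5mn² + 2m²n²)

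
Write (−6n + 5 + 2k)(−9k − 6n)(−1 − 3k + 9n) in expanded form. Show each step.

−357kn − 288k²n + 270kn² − 306n² + 324n³ + 45k + 153k² + 30n + 54k³

(−6n + 5 + 2k)(−9k − 6n)(−1 − 3k + 9n)
= (54kn + 36n² − 45k − 30n − 18k² − 12kn)(−1 − 3k + 9n)    [distributive law]
= (42kn + 36n² − 45k − 30n − 18k²)(−1 − 3k + 9n)    [combine like terms]
= −42kn − 126k²n + 378kn² − 36n² − 108kn² + 324n³ + 45k + 135k² − 405kn + 30n + 90kn − 270n² + 18k² + 54k³ − 162k²n    [distributive law]
= −357kn − 288k²n + 270kn² − 306n² + 324n³ + 45k + 153k² + 30n + 54k³    [combine like terms]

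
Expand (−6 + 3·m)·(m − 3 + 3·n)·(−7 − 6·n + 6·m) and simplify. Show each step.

(−6 + 3·m)·(m − 3 + 3·n)·(−7 − 6·n + 6·m)
= (−6·m + 18 − 18·n + 3·m^2 − 9·m + 9·m·n)·(−7 − 6·n + 6·m)    [distributive law]
= (−15·m + 18 − 18·n + 3·m^2 + 9·m·n)·(−7 − 6·n + 6·m)    [combine like terms]
= 105·m + 90·m·n − 90·m^2 − 126 − 108·n + 108·m + 126·n + 108·n^2 − 108·m·n − 21·m^2 − 18·m^2·n + 18·m^3 − 63·m·n − 54·m·n^2 + 54·m^2·n    [distributive law]
= 213·m − 81·m·n − 111·m^2 − 126 + 18·n + 108·n^2 + 36·m^2·n + 18·m^3 − 54·m·n^2    [combine like terms]

213·m − 81·m·n − 111·m^2 − 126 + 18·n + 108·n^2 + 36·m^2·n + 18·m^3 − 54·m·n^2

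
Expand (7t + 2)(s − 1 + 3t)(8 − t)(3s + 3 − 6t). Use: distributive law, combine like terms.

(7t + 2)(s − 1 + 3t)(8 − t)(3s + 3 − 6t)
= (7st − 7t + 21t² + 2s − 2 + 6t)(8 − t)(3s + 3 − 6t)    [distributive law]
= (7st − t + 21t² + 2s − 2)(8 − t)(3s + 3 − 6t)    [combine like terms]
= (56st − 7st² − 8t + t² + 168t² − 21t³ + 16s − 2st − 16 + 2t)(3s + 3 − 6t)    [distributive law]
= (54st − 7st² − 6t + 169t² − 21t³ + 16s − 16)(3s + 3 − 6t)    [combine like terms]
= 162s²t + 162st − 324st² − 21s²t² − 21st² + 42st³ − 18st − 18t + 36t² + 507st² + 507t² − 1014t³ − 63st³ − 63t³ + 126t⁴ + 48s² + 48s − 96st − 48s − 48 + 96t    [distributive law]
= 162s²t + 48st + 162st² − 21s²t² − 21st³ + 78t + 543t² − 1077t³ + 126t⁴ + 48s² − 48    [combine like terms]

162s²t + 48st + 162st² − 21s²t² − 21st³ + 78t + 543t² − 1077t³ + 126t⁴ + 48s² − 48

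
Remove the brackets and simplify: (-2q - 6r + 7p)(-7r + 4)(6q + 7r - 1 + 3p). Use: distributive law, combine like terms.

(-2q - 6r + 7p)(-7r + 4)(6q + 7r - 1 + 3p)
= (14qr - 8q + 42r² - 24r - 49pr + 28p)(6q + 7r - 1 + 3p)    [distributive law]
= 84q²r + 98qr² - 14qr + 42pqr - 48q² - 56qr + 8q - 24pq + 252qr² + 294r³ - 42r² + 126pr² - 144qr - 168r² + 24r - 72pr - 294pqr - 343pr² + 49pr - 147p²r + 168pq + 196pr - 28p + 84p²    [distributive law]
= 84q²r + 350qr² - 214qr - 252pqr - 48q² + 8q + 144pq + 294r³ - 210r² - 217pr² + 24r + 173pr - 147p²r - 28p + 84p²    [combine like terms]

84q²r + 350qr² - 214qr - 252pqr - 48q² + 8q + 144pq + 294r³ - 210r² - 217pr² + 24r + 173pr - 147p²r - 28p + 84p²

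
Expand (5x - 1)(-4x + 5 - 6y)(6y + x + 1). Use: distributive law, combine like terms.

(5x - 1)(-4x + 5 - 6y)(6y + x + 1)
= (-20x² + 25x - 30xy + 4x - 5 + 6y)(6y + x + 1)    [distributive law]
= (-20x² + 29x - 30xy - 5 + 6y)(6y + x + 1)    [combine like terms]
= -120x²y - 20x³ - 20x² + 174xy + 29x² + 29x - 180xy² - 30x²y - 30xy - 30y - 5x - 5 + 36y² + 6xy + 6y    [distributive law]
= -150x²y - 20x³ + 9x² + 150xy + 24x - 180xy² - 24y - 5 + 36y²    [combine like terms]

-150x²y - 20x³ + 9x² + 150xy + 24x - 180xy² - 24y - 5 + 36y²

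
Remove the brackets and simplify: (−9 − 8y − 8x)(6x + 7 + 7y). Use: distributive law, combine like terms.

−110x − 63 − 119y − 104xy − 56y^2 − 48x^2

(−9 − 8y − 8x)(6x + 7 + 7y)
= −54x − 63 − 63y − 48xy − 56y − 56y^2 − 48x^2 − 56x − 56xy    [distributive law]
= −110x − 63 − 119y − 104xy − 56y^2 − 48x^2    [combine like terms]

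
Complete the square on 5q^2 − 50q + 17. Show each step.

5(q − 5)^2 − 108

5q^2 − 50q + 17
= 5(q^2 − 10q) + 17    [factor out 5 from the q-terms]
= 5(q^2 − 10q + 25 − 25) + 17    [add and subtract 25 inside the bracket]
= 5(q − 5)^2 − 125 + 17    [perfect-square identity]
= 5(q − 5)^2 − 108    [combine constants]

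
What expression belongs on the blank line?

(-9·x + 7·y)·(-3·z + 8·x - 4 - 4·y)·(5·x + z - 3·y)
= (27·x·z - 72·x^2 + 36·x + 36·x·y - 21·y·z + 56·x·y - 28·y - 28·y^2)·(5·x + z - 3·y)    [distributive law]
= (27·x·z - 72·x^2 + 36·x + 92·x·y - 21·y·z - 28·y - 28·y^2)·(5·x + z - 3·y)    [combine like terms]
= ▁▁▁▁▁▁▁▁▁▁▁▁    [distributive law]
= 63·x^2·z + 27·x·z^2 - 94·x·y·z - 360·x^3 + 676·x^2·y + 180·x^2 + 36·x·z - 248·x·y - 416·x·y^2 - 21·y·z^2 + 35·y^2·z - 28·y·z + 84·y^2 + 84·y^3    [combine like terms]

After distributive law, the bracketed line is:

135·x^2·z + 27·x·z^2 - 81·x·y·z - 360·x^3 - 72·x^2·z + 216·x^2·y + 180·x^2 + 36·x·z - 108·x·y + 460·x^2·y + 92·x·y·z - 276·x·y^2 - 105·x·y·z - 21·y·z^2 + 63·y^2·z - 140·x·y - 28·y·z + 84·y^2 - 140·x·y^2 - 28·y^2·z + 84·y^3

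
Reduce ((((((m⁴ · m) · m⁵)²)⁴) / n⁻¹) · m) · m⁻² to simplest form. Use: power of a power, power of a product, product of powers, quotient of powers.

m⁷⁹n

((((((m⁴ · m) · m⁵)²)⁴) / n⁻¹) · m) · m⁻²
= (((((m⁴ · m) · m⁵)⁸) / n⁻¹) · m) · m⁻²    [power of a power]
= (((((m⁴ · m)⁸) · ((m⁵)⁸)) / n⁻¹) · m) · m⁻²    [power of a product]
= ((((((m⁴)⁸) · (m⁸)) · ((m⁵)⁸)) / n⁻¹) · m) · m⁻²    [power of a product]
= ((((m³² · (m⁸)) · ((m⁵)⁸)) / n⁻¹) · m) · m⁻²    [power of a power]
= (((m⁴⁰ · ((m⁵)⁸)) / n⁻¹) · m) · m⁻²    [product of powers]
= (((m⁴⁰ · m⁴⁰) / n⁻¹) · m) · m⁻²    [power of a power]
= ((m⁸⁰ / n⁻¹) · m) · m⁻²    [product of powers]
= m⁷⁹n    [quotient of powers; product of powers]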